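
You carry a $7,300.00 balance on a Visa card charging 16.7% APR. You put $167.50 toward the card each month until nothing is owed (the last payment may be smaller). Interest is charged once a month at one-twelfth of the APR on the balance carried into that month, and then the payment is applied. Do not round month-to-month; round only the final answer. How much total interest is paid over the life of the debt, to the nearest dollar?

Monthly rate r = 16.7%/12 = 1.39167% = 0.0139167.
Payoff takes n = ⌈−ln(1 − rB₀/P)/ln(1+r)⌉ = ⌈67.487⌉ = 68 payments; the last is $81.86.
Total paid = 67·$167.50 + $81.86 = $11,304.36.
Total interest = total paid − principal = $11,304.36 − $7,300.00 = $4,004.36.

$4,004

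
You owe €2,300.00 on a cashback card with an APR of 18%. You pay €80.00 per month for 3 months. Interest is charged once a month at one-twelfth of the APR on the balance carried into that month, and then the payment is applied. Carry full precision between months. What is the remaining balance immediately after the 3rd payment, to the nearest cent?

€2,161.44

Monthly rate r = 18%/12 = 1.5% = 0.015.
Each month: B ← B·(1+r) − €80.00.
Month 1: interest €34.50; balance after payment €2,254.50.
Month 2: interest €33.82; balance after payment €2,208.32.
Month 3: interest €33.12; balance after payment €2,161.44.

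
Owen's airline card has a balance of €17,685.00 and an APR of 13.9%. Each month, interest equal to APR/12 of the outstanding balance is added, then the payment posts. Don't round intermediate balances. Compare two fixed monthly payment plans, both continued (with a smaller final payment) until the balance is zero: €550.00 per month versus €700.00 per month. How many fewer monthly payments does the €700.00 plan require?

10 fewer payments

Monthly rate r = 13.9%/12 = 1.15833% = 0.0115833.
At €550.00/mo: n = ⌈−ln(1 − rB₀/P)/ln(1+r)⌉ = 41 payments (last €252.58); total interest = total paid − €17,685.00 = €4,567.58.
At €700.00/mo: 31 payments (last €43.96); total interest €3,358.96.
Payments saved = 41 − 31 = 10.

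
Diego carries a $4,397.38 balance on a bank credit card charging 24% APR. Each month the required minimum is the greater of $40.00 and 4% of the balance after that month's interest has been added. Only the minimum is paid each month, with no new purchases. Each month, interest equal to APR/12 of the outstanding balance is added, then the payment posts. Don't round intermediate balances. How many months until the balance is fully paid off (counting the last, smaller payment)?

106 months

Monthly rate r = 24%/12 = 2% = 0.02.
While 4% of the post-interest balance exceeds $40.00, each month B ← (B·(1+r))·(1 − 0.04), i.e. B shrinks by the factor (1+r)·0.96 = 0.9792.
This holds for months 1–72. Entering month 73 the balance is $968.13; 4% of the post-interest balance is now below $40.00, so the flat $40.00 minimum applies from here.
From month 73 a fixed $40.00 at rate r clears $968.13 in 34 more payments. Total: 72 + 34 = 106 months.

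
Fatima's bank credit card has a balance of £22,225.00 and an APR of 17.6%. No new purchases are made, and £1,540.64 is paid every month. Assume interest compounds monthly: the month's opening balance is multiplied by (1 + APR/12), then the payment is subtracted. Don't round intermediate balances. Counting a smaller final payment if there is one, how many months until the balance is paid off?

Monthly rate r = 17.6%/12 = 1.46667% = 0.0146667.
Recurrence: B ← B·(1+r) − £1,540.64.
Month 1: interest £325.97; balance after payment £21,010.33.
Month 2: interest £308.15; balance after payment £19,777.84.
Closed form: n = −ln(1 − rB₀/P)/ln(1+r) = −ln(0.78842)/ln(1.01467) ≈ 16.327, so the balance reaches zero during payment 17.

17 months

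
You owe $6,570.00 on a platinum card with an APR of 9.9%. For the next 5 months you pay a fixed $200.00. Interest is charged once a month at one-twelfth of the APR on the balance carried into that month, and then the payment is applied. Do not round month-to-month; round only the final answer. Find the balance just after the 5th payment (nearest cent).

Monthly rate r = 9.9%/12 = 0.825% = 0.00825.
Each month: B ← B·(1+r) − $200.00.
Month 1: interest $54.20; balance after payment $6,424.20.
Month 2: interest $53.00; balance after payment $6,277.20.
Month 3: interest $51.79; balance after payment $6,128.99.
Month 4: interest $50.56; balance after payment $5,979.55.
Month 5: interest $49.33; balance after payment $5,828.88.

$5,828.88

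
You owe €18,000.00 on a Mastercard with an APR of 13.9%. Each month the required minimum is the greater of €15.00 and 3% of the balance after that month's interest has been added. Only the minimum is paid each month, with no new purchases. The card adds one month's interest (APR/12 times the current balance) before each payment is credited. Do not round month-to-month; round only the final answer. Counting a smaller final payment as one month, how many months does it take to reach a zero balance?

Monthly rate r = 13.9%/12 = 1.15833% = 0.0115833.
While 3% of the post-interest balance exceeds €15.00, each month B ← (B·(1+r))·(1 − 0.03), i.e. B shrinks by the factor (1+r)·0.97 = 0.98124.
This holds for months 1–190. Entering month 191 the balance is €492.29; 3% of the post-interest balance is now below €15.00, so the flat €15.00 minimum applies from here.
From month 191 a fixed €15.00 at rate r clears €492.29 in 42 more payments. Total: 190 + 42 = 232 months.

232 months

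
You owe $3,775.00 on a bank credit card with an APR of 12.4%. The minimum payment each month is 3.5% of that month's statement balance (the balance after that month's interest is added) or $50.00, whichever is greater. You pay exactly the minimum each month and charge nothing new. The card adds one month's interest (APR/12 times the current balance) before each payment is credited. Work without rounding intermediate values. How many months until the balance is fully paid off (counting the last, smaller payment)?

73 months

Monthly rate r = 12.4%/12 = 1.03333% = 0.0103333.
While 3.5% of the post-interest balance exceeds $50.00, each month B ← (B·(1+r))·(1 − 0.035), i.e. B shrinks by the factor (1+r)·0.965 = 0.97497.
This holds for months 1–39. Entering month 40 the balance is $1,404.77; 3.5% of the post-interest balance is now below $50.00, so the flat $50.00 minimum applies from here.
From month 40 a fixed $50.00 at rate r clears $1,404.77 in 34 more payments. Total: 39 + 34 = 73 months.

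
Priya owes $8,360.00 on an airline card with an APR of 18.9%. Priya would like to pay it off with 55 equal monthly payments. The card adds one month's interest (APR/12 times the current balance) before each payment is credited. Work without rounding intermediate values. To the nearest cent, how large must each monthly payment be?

$228.35

Monthly rate r = 18.9%/12 = 1.575% = 0.01575.
Level-payment amortization: P = B₀·r / (1 − (1+r)^(−n)) = 8360.00·0.01575 / (1 − 1.01575^(−55)).
Denominator 1 − (1+r)^(−55) = 0.576625892.
P = 131.67 / 0.576625892 ≈ 228.35.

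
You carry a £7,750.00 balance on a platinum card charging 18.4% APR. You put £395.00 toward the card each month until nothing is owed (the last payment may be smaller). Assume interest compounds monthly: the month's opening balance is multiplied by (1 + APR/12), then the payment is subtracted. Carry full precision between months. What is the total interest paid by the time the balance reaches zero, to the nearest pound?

£1,541

Monthly rate r = 18.4%/12 = 1.53333% = 0.0153333.
Payoff takes n = ⌈−ln(1 − rB₀/P)/ln(1+r)⌉ = ⌈23.519⌉ = 24 payments; the last is £205.58.
Total paid = 23·£395.00 + £205.58 = £9,290.58.
Total interest = total paid − principal = £9,290.58 − £7,750.00 = £1,540.58.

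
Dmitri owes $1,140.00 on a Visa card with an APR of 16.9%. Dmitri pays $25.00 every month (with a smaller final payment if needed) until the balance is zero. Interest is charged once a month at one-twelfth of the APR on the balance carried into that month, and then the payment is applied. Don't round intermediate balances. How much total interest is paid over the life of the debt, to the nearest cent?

$697.32

Monthly rate r = 16.9%/12 = 1.40833% = 0.0140833.
Payoff takes n = ⌈−ln(1 − rB₀/P)/ln(1+r)⌉ = ⌈73.491⌉ = 74 payments; the last is $12.32.
Total paid = 73·$25.00 + $12.32 = $1,837.32.
Total interest = total paid − principal = $1,837.32 − $1,140.00 = $697.32.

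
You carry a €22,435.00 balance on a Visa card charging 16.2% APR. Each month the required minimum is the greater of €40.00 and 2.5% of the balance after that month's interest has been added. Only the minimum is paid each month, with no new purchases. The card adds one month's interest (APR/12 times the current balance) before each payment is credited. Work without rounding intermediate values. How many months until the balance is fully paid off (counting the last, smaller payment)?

Monthly rate r = 16.2%/12 = 1.35% = 0.0135.
While 2.5% of the post-interest balance exceeds €40.00, each month B ← (B·(1+r))·(1 − 0.025), i.e. B shrinks by the factor (1+r)·0.975 = 0.98816.
This holds for months 1–223. Entering month 224 the balance is €1,576.35; 2.5% of the post-interest balance is now below €40.00, so the flat €40.00 minimum applies from here.
From month 224 a fixed €40.00 at rate r clears €1,576.35 in 57 more payments. Total: 223 + 57 = 280 months.

280 months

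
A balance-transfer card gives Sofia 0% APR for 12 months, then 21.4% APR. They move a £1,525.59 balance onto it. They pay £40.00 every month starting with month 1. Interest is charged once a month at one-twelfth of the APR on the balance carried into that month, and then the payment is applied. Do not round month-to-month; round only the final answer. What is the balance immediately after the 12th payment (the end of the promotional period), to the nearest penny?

£1,045.59

Promo months 1–12 at r₀ = 0%/12 = 0; months 13+ at r₁ = 21.4%/12 = 0.0178333.
After month 12 (no interest yet): B = £1,525.59 − 12·£40.00 = £1,045.59.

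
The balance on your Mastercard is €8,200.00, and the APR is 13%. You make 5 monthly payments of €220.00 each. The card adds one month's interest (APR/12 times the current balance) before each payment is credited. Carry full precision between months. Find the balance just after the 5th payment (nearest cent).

€7,529.80

Monthly rate r = 13%/12 = 1.08333% = 0.0108333.
Each month: B ← B·(1+r) − €220.00.
Month 1: interest €88.83; balance after payment €8,068.83.
Month 2: interest €87.41; balance after payment €7,936.25.
Month 3: interest €85.98; balance after payment €7,802.22.
Month 4: interest €84.52; balance after payment €7,666.75.
Month 5: interest €83.06; balance after payment €7,529.80.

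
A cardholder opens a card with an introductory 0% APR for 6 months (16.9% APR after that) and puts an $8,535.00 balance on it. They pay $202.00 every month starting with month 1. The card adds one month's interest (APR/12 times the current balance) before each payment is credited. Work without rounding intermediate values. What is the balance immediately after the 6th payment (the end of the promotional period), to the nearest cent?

$7,323.00

Promo months 1–6 at r₀ = 0%/12 = 0; months 7+ at r₁ = 16.9%/12 = 0.0140833.
After month 6 (no interest yet): B = $8,535.00 − 6·$202.00 = $7,323.00.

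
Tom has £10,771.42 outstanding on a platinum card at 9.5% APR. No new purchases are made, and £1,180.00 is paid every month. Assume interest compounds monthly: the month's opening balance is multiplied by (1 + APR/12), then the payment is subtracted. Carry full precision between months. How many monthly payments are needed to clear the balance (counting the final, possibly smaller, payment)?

10 payments

Monthly rate r = 9.5%/12 = 0.791667% = 0.00791667.
Recurrence: B ← B·(1+r) − £1,180.00.
Month 1: interest £85.27; balance after payment £9,676.69.
Month 2: interest £76.61; balance after payment £8,573.30.
Closed form: n = −ln(1 − rB₀/P)/ln(1+r) = −ln(0.92773)/ln(1.00792) ≈ 9.512, so the balance reaches zero during payment 10.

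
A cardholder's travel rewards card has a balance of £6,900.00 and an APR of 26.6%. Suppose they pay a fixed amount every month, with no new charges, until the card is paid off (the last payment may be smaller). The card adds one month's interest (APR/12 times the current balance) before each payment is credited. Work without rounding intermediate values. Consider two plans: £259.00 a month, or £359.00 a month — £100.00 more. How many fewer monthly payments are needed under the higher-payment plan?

15 fewer payments

Monthly rate r = 26.6%/12 = 2.21667% = 0.0221667.
At £259.00/mo: n = ⌈−ln(1 − rB₀/P)/ln(1+r)⌉ = 41 payments (last £188.81); total interest = total paid − £6,900.00 = £3,648.81.
At £359.00/mo: 26 payments (last £116.95); total interest £2,191.95.
Payments saved = 41 − 26 = 15.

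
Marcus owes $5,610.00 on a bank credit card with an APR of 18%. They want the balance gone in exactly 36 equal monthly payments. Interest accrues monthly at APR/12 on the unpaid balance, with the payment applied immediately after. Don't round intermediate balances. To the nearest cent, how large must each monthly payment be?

$202.81

Monthly rate r = 18%/12 = 1.5% = 0.015.
Level-payment amortization: P = B₀·r / (1 − (1+r)^(−n)) = 5610.00·0.015 / (1 − 1.015^(−36)).
Denominator 1 − (1+r)^(−36) = 0.414910265.
P = 84.15 / 0.414910265 ≈ 202.81.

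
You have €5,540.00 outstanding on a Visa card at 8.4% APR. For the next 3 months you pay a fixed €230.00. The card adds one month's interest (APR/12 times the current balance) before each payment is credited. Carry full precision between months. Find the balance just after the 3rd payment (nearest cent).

Monthly rate r = 8.4%/12 = 0.7% = 0.007.
Each month: B ← B·(1+r) − €230.00.
Month 1: interest €38.78; balance after payment €5,348.78.
Month 2: interest €37.44; balance after payment €5,156.22.
Month 3: interest €36.09; balance after payment €4,962.32.

€4,962.32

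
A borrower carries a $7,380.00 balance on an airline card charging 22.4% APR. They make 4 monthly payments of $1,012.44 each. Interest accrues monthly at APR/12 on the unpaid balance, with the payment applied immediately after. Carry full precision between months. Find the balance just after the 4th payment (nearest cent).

Monthly rate r = 22.4%/12 = 1.86667% = 0.0186667.
Each month: B ← B·(1+r) − $1,012.44.
Month 1: interest $137.76; balance after payment $6,505.32.
Month 2: interest $121.43; balance after payment $5,614.31.
Month 3: interest $104.80; balance after payment $4,706.67.
Month 4: interest $87.86; balance after payment $3,782.09.

$3,782.09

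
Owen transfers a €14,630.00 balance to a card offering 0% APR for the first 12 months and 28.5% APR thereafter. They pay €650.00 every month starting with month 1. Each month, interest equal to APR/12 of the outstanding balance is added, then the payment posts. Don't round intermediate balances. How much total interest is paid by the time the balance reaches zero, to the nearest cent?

Promo months 1–12 at r₀ = 0%/12 = 0; months 13+ at r₁ = 28.5%/12 = 0.02375.
After month 12 (no interest yet): B = €14,630.00 − 12·€650.00 = €6,830.00.
Then at r₁ with €650.00/mo: n₂ = −ln(1 − r₁·B/P)/ln(1+r₁) ≈ 12.23 → 13 more payments.
Total paid = 24·€650.00 + €151.57 = €15,751.57; interest = €15,751.57 − €14,630.00 = €1,121.57.

€1,121.57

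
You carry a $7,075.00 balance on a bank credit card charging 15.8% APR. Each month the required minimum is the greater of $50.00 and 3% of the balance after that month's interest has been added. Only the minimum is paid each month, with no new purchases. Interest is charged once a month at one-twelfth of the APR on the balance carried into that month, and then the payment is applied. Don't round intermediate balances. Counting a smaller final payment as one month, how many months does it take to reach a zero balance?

Monthly rate r = 15.8%/12 = 1.31667% = 0.0131667.
While 3% of the post-interest balance exceeds $50.00, each month B ← (B·(1+r))·(1 − 0.03), i.e. B shrinks by the factor (1+r)·0.97 = 0.98277.
This holds for months 1–84. Entering month 85 the balance is $1,643.41; 3% of the post-interest balance is now below $50.00, so the flat $50.00 minimum applies from here.
From month 85 a fixed $50.00 at rate r clears $1,643.41 in 44 more payments. Total: 84 + 44 = 128 months.

128 months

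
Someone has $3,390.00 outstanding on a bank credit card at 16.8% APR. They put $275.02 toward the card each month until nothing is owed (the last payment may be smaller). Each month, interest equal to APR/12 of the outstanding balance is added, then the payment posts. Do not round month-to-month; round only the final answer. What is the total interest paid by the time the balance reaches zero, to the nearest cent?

Monthly rate r = 16.8%/12 = 1.4% = 0.014.
Payoff takes n = ⌈−ln(1 − rB₀/P)/ln(1+r)⌉ = ⌈13.625⌉ = 14 payments; the last is $172.39.
Total paid = 13·$275.02 + $172.39 = $3,747.65.
Total interest = total paid − principal = $3,747.65 − $3,390.00 = $357.65.

$357.65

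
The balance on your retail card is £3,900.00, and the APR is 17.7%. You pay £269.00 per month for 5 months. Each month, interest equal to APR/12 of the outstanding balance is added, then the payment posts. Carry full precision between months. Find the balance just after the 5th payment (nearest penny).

£2,810.97

Monthly rate r = 17.7%/12 = 1.475% = 0.01475.
Each month: B ← B·(1+r) − £269.00.
Month 1: interest £57.52; balance after payment £3,688.53.
Month 2: interest £54.41; balance after payment £3,473.93.
Month 3: interest £51.24; balance after payment £3,256.17.
Month 4: interest £48.03; balance after payment £3,035.20.
Month 5: interest £44.77; balance after payment £2,810.97.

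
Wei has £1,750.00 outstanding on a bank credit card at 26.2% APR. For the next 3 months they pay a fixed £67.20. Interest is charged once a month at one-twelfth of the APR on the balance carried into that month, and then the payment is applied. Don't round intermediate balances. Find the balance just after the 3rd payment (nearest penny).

£1,661.11

Monthly rate r = 26.2%/12 = 2.18333% = 0.0218333.
Each month: B ← B·(1+r) − £67.20.
Month 1: interest £38.21; balance after payment £1,721.01.
Month 2: interest £37.58; balance after payment £1,691.38.
Month 3: interest £36.93; balance after payment £1,661.11.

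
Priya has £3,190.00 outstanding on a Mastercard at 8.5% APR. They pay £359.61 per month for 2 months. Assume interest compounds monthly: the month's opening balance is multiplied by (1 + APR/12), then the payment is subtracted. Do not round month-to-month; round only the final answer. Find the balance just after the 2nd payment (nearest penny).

Monthly rate r = 8.5%/12 = 0.708333% = 0.00708333.
Each month: B ← B·(1+r) − £359.61.
Month 1: interest £22.60; balance after payment £2,852.99.
Month 2: interest £20.21; balance after payment £2,513.58.

£2,513.58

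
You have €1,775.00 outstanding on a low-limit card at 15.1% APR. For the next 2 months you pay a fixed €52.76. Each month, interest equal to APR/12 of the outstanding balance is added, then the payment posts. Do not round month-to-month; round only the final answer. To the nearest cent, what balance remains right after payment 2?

Monthly rate r = 15.1%/12 = 1.25833% = 0.0125833.
Each month: B ← B·(1+r) − €52.76.
Month 1: interest €22.34; balance after payment €1,744.58.
Month 2: interest €21.95; balance after payment €1,713.77.

€1,713.77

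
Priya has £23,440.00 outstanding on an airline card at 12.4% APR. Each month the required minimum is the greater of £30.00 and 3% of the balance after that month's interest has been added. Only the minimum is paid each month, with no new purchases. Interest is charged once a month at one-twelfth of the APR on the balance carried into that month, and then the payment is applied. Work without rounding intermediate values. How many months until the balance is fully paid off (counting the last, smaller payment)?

198 months

Monthly rate r = 12.4%/12 = 1.03333% = 0.0103333.
While 3% of the post-interest balance exceeds £30.00, each month B ← (B·(1+r))·(1 − 0.03), i.e. B shrinks by the factor (1+r)·0.97 = 0.98002.
This holds for months 1–157. Entering month 158 the balance is £986.45; 3% of the post-interest balance is now below £30.00, so the flat £30.00 minimum applies from here.
From month 158 a fixed £30.00 at rate r clears £986.45 in 41 more payments. Total: 157 + 41 = 198 months.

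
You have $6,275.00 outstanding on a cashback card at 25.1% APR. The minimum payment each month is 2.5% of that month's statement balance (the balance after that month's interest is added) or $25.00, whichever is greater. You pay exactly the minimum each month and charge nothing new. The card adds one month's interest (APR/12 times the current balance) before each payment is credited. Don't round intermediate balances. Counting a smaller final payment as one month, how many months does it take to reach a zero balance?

485 months

Monthly rate r = 25.1%/12 = 2.09167% = 0.0209167.
While 2.5% of the post-interest balance exceeds $25.00, each month B ← (B·(1+r))·(1 − 0.025), i.e. B shrinks by the factor (1+r)·0.975 = 0.99539.
This holds for months 1–403. Entering month 404 the balance is $976.25; 2.5% of the post-interest balance is now below $25.00, so the flat $25.00 minimum applies from here.
From month 404 a fixed $25.00 at rate r clears $976.25 in 82 more payments. Total: 403 + 82 = 485 months.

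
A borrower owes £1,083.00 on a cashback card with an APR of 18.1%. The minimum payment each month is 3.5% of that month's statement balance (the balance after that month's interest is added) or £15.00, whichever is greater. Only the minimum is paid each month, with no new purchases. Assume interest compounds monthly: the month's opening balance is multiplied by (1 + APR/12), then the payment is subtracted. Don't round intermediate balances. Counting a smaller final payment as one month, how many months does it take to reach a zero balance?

Monthly rate r = 18.1%/12 = 1.50833% = 0.0150833.
While 3.5% of the post-interest balance exceeds £15.00, each month B ← (B·(1+r))·(1 − 0.035), i.e. B shrinks by the factor (1+r)·0.965 = 0.97956.
This holds for months 1–46. Entering month 47 the balance is £418.76; 3.5% of the post-interest balance is now below £15.00, so the flat £15.00 minimum applies from here.
From month 47 a fixed £15.00 at rate r clears £418.76 in 37 more payments. Total: 46 + 37 = 83 months.

83 months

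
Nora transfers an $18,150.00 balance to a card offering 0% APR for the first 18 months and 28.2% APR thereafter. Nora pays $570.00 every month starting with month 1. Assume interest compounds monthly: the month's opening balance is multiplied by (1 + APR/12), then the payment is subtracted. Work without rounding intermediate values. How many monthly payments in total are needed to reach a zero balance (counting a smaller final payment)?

35 payments

Promo months 1–18 at r₀ = 0%/12 = 0; months 19+ at r₁ = 28.2%/12 = 0.0235.
After month 18 (no interest yet): B = $18,150.00 − 18·$570.00 = $7,890.00.
Then at r₁ with $570.00/mo: n₂ = −ln(1 − r₁·B/P)/ln(1+r₁) ≈ 16.94 → 17 more payments.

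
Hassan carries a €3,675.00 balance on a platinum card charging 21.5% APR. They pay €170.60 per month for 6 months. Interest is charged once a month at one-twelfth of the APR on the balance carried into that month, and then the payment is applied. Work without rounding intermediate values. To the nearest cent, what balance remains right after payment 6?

€3,017.63

Monthly rate r = 21.5%/12 = 1.79167% = 0.0179167.
Each month: B ← B·(1+r) − €170.60.
Month 1: interest €65.84; balance after payment €3,570.24.
Month 2: interest €63.97; balance after payment €3,463.61.
Month 3: interest €62.06; balance after payment €3,355.07.
Month 4: interest €60.11; balance after payment €3,244.58.
Month 5: interest €58.13; balance after payment €3,132.11.
Month 6: interest €56.12; balance after payment €3,017.63.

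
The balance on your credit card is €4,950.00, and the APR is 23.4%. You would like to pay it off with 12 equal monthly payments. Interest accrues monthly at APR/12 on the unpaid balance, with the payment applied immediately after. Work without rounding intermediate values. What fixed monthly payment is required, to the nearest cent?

Monthly rate r = 23.4%/12 = 1.95% = 0.0195.
Level-payment amortization: P = B₀·r / (1 − (1+r)^(−n)) = 4950.00·0.0195 / (1 − 1.0195^(−12)).
Denominator 1 − (1+r)^(−12) = 0.206853817.
P = 96.525 / 0.206853817 ≈ 466.63.

€466.63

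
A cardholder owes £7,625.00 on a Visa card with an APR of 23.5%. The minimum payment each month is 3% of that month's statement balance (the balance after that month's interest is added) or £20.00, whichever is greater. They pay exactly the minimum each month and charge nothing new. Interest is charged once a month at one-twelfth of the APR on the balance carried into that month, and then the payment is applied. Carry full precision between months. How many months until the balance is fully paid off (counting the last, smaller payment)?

Monthly rate r = 23.5%/12 = 1.95833% = 0.0195833.
While 3% of the post-interest balance exceeds £20.00, each month B ← (B·(1+r))·(1 − 0.03), i.e. B shrinks by the factor (1+r)·0.97 = 0.989.
This holds for months 1–222. Entering month 223 the balance is £653.75; 3% of the post-interest balance is now below £20.00, so the flat £20.00 minimum applies from here.
From month 223 a fixed £20.00 at rate r clears £653.75 in 53 more payments. Total: 222 + 53 = 275 months.

275 months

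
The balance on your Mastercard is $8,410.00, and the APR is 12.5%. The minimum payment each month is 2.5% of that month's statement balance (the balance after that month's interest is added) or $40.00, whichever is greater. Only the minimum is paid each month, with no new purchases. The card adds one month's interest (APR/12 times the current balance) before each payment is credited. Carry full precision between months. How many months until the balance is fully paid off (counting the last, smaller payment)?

163 months

Monthly rate r = 12.5%/12 = 1.04167% = 0.0104167.
While 2.5% of the post-interest balance exceeds $40.00, each month B ← (B·(1+r))·(1 − 0.025), i.e. B shrinks by the factor (1+r)·0.975 = 0.98516.
This holds for months 1–112. Entering month 113 the balance is $1,575.32; 2.5% of the post-interest balance is now below $40.00, so the flat $40.00 minimum applies from here.
From month 113 a fixed $40.00 at rate r clears $1,575.32 in 51 more payments. Total: 112 + 51 = 163 months.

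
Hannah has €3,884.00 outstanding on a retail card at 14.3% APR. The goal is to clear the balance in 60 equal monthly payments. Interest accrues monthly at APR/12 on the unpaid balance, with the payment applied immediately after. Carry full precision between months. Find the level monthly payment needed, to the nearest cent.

Monthly rate r = 14.3%/12 = 1.19167% = 0.0119167.
Level-payment amortization: P = B₀·r / (1 − (1+r)^(−n)) = 3884.00·0.0119167 / (1 − 1.01192^(−60)).
Denominator 1 − (1+r)^(−60) = 0.508735862.
P = 46.2843 / 0.508735862 ≈ 90.98.

€90.98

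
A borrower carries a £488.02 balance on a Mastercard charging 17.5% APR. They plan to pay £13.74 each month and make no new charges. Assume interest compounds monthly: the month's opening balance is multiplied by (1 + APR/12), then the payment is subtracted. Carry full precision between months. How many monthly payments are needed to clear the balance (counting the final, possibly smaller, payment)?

51 payments

Monthly rate r = 17.5%/12 = 1.45833% = 0.0145833.
Recurrence: B ← B·(1+r) − £13.74.
Month 1: interest £7.12; balance after payment £481.40.
Month 2: interest £7.02; balance after payment £474.68.
Closed form: n = −ln(1 − rB₀/P)/ln(1+r) = −ln(0.48203)/ln(1.01458) ≈ 50.404, so the balance reaches zero during payment 51.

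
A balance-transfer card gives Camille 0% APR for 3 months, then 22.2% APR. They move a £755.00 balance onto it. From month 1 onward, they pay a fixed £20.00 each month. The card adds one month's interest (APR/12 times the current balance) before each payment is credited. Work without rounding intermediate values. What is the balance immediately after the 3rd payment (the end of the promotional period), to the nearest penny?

Promo months 1–3 at r₀ = 0%/12 = 0; months 4+ at r₁ = 22.2%/12 = 0.0185.
After month 3 (no interest yet): B = £755.00 − 3·£20.00 = £695.00.

£695.00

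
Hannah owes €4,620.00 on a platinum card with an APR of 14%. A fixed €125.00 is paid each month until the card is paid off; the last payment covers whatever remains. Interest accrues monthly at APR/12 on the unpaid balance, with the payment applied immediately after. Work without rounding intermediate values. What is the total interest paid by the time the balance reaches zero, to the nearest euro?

Monthly rate r = 14%/12 = 1.16667% = 0.0116667.
Payoff takes n = ⌈−ln(1 − rB₀/P)/ln(1+r)⌉ = ⌈48.644⌉ = 49 payments; the last is €80.64.
Total paid = 48·€125.00 + €80.64 = €6,080.64.
Total interest = total paid − principal = €6,080.64 − €4,620.00 = €1,460.64.

€1,461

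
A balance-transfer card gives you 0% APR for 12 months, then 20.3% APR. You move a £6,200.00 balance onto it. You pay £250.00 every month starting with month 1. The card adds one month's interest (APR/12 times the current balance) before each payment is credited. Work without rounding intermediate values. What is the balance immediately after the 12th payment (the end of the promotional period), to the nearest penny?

£3,200.00

Promo months 1–12 at r₀ = 0%/12 = 0; months 13+ at r₁ = 20.3%/12 = 0.0169167.
After month 12 (no interest yet): B = £6,200.00 − 12·£250.00 = £3,200.00.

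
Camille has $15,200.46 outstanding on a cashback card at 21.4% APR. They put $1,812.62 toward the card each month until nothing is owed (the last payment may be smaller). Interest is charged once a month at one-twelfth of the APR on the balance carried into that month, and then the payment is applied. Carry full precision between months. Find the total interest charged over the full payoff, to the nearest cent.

Monthly rate r = 21.4%/12 = 1.78333% = 0.0178333.
Payoff takes n = ⌈−ln(1 − rB₀/P)/ln(1+r)⌉ = ⌈9.164⌉ = 10 payments; the last is $299.83.
Total paid = 9·$1,812.62 + $299.83 = $16,613.41.
Total interest = total paid − principal = $16,613.41 − $15,200.46 = $1,412.95.

$1,412.95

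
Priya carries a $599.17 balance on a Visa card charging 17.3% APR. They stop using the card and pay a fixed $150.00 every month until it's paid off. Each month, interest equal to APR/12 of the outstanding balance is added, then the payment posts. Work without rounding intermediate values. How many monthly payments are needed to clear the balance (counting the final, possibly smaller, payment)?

Monthly rate r = 17.3%/12 = 1.44167% = 0.0144167.
Recurrence: B ← B·(1+r) − $150.00.
Month 1: interest $8.64; balance after payment $457.81.
Month 2: interest $6.60; balance after payment $314.41.
Month 3: interest $4.53; balance after payment $168.94.
Month 4: interest $2.44; balance after payment $21.38.
Month 5: interest $0.31; balance after payment $0.00.

5 payments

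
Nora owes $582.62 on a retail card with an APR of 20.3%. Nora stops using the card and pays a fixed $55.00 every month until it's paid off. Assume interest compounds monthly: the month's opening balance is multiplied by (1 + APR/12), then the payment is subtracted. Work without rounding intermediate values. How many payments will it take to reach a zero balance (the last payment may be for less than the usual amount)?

Monthly rate r = 20.3%/12 = 1.69167% = 0.0169167.
Recurrence: B ← B·(1+r) − $55.00.
Month 1: interest $9.86; balance after payment $537.48.
Month 2: interest $9.09; balance after payment $491.57.
Closed form: n = −ln(1 − rB₀/P)/ln(1+r) = −ln(0.8208)/ln(1.01692) ≈ 11.772, so the balance reaches zero during payment 12.

12 months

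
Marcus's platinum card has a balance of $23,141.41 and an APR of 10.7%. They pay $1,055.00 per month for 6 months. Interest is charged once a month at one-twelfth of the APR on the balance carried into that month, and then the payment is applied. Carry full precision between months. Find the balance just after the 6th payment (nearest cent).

Monthly rate r = 10.7%/12 = 0.891667% = 0.00891667.
Each month: B ← B·(1+r) − $1,055.00.
Month 1: interest $206.34; balance after payment $22,292.75.
Month 2: interest $198.78; balance after payment $21,436.53.
Month 3: interest $191.14; balance after payment $20,572.67.
Month 4: interest $183.44; balance after payment $19,701.11.
Month 5: interest $175.67; balance after payment $18,821.78.
Month 6: interest $167.83; balance after payment $17,934.61.

$17,934.61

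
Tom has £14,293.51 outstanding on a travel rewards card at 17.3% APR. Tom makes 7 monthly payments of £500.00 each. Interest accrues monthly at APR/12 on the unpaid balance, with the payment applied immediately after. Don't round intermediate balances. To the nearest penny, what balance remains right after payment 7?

£12,144.81

Monthly rate r = 17.3%/12 = 1.44167% = 0.0144167.
Each month: B ← B·(1+r) − £500.00.
Month 1: interest £206.06; balance after payment £13,999.57.
Month 2: interest £201.83; balance after payment £13,701.40.
Month 3: interest £197.53; balance after payment £13,398.93.
Month 4: interest £193.17; balance after payment £13,092.10.
Month 5: interest £188.74; balance after payment £12,780.84.
Month 6: interest £184.26; balance after payment £12,465.10.
Month 7: interest £179.71; balance after payment £12,144.81.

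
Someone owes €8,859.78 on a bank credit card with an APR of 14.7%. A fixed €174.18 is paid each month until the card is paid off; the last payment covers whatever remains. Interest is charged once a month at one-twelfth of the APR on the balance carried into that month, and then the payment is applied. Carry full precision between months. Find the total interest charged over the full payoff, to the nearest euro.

€5,100

Monthly rate r = 14.7%/12 = 1.225% = 0.01225.
Payoff takes n = ⌈−ln(1 − rB₀/P)/ln(1+r)⌉ = ⌈80.143⌉ = 81 payments; the last is €25.03.
Total paid = 80·€174.18 + €25.03 = €13,959.43.
Total interest = total paid − principal = €13,959.43 − €8,859.78 = €5,099.65.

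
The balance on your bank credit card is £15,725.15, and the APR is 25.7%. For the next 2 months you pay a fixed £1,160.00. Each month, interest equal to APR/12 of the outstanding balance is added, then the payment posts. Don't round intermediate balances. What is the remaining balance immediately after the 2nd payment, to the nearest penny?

£14,061.08

Monthly rate r = 25.7%/12 = 2.14167% = 0.0214167.
Each month: B ← B·(1+r) − £1,160.00.
Month 1: interest £336.78; balance after payment £14,901.93.
Month 2: interest £319.15; balance after payment £14,061.08.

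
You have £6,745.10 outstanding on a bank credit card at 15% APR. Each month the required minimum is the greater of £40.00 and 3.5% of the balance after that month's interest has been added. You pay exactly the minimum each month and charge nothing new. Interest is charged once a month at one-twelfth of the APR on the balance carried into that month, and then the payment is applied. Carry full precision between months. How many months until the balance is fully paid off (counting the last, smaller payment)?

Monthly rate r = 15%/12 = 1.25% = 0.0125.
While 3.5% of the post-interest balance exceeds £40.00, each month B ← (B·(1+r))·(1 − 0.035), i.e. B shrinks by the factor (1+r)·0.965 = 0.97706.
This holds for months 1–78. Entering month 79 the balance is £1,103.90; 3.5% of the post-interest balance is now below £40.00, so the flat £40.00 minimum applies from here.
From month 79 a fixed £40.00 at rate r clears £1,103.90 in 35 more payments. Total: 78 + 35 = 113 months.

113 months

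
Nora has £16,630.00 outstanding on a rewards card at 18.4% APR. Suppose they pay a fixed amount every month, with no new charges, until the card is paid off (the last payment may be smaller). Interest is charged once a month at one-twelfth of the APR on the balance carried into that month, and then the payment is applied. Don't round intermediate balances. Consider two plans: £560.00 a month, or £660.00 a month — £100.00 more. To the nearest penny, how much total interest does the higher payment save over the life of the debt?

£1,179.85

Monthly rate r = 18.4%/12 = 1.53333% = 0.0153333.
At £560.00/mo: n = ⌈−ln(1 − rB₀/P)/ln(1+r)⌉ = 40 payments (last £520.70); total interest = total paid − £16,630.00 = £5,730.70.
At £660.00/mo: 33 payments (last £60.85); total interest £4,550.85.
Interest saved = £5,730.70 − £4,550.85 = £1,179.85.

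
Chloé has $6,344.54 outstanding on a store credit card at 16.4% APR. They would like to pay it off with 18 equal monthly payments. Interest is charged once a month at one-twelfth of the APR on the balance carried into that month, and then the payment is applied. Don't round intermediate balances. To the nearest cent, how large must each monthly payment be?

$400.00

Monthly rate r = 16.4%/12 = 1.36667% = 0.0136667.
Level-payment amortization: P = B₀·r / (1 − (1+r)^(−n)) = 6344.54·0.0136667 / (1 − 1.01367^(−18)).
Denominator 1 − (1+r)^(−18) = 0.216774133.
P = 86.7087 / 0.216774133 ≈ 400.00.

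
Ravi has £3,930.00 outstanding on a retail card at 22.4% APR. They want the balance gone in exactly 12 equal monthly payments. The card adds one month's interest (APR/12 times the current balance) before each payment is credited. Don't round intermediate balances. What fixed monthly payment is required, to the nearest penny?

Monthly rate r = 22.4%/12 = 1.86667% = 0.0186667.
Level-payment amortization: P = B₀·r / (1 − (1+r)^(−n)) = 3930.00·0.0186667 / (1 − 1.01867^(−12)).
Denominator 1 − (1+r)^(−12) = 0.199032568.
P = 73.36 / 0.199032568 ≈ 368.58.

£368.58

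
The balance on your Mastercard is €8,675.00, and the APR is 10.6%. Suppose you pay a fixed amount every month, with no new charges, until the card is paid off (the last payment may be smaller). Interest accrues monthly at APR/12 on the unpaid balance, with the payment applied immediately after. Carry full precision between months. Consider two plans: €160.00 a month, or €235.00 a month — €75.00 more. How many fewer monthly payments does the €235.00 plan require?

30 fewer payments

Monthly rate r = 10.6%/12 = 0.883333% = 0.00883333.
At €160.00/mo: n = ⌈−ln(1 − rB₀/P)/ln(1+r)⌉ = 75 payments (last €19.70); total interest = total paid − €8,675.00 = €3,184.70.
At €235.00/mo: 45 payments (last €205.49); total interest €1,870.49.
Payments saved = 75 − 45 = 30.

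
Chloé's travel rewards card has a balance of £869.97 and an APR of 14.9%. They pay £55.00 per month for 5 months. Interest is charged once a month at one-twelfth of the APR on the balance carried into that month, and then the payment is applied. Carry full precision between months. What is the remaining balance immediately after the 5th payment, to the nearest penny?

£643.42

Monthly rate r = 14.9%/12 = 1.24167% = 0.0124167.
Each month: B ← B·(1+r) − £55.00.
Month 1: interest £10.80; balance after payment £825.77.
Month 2: interest £10.25; balance after payment £781.03.
Month 3: interest £9.70; balance after payment £735.72.
Month 4: interest £9.14; balance after payment £689.86.
Month 5: interest £8.57; balance after payment £643.42.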